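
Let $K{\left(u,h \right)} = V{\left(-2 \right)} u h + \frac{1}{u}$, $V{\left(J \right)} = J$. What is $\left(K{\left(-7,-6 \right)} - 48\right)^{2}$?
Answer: $\frac{855625}{49} \approx 17462.0$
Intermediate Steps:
$K{\left(u,h \right)} = \frac{1}{u} - 2 h u$ ($K{\left(u,h \right)} = - 2 u h + \frac{1}{u} = - 2 h u + \frac{1}{u} = \frac{1}{u} - 2 h u$)
$\left(K{\left(-7,-6 \right)} - 48\right)^{2} = \left(\left(\frac{1}{-7} - \left(-12\right) \left(-7\right)\right) - 48\right)^{2} = \left(\left(- \frac{1}{7} - 84\right) - 48\right)^{2} = \left(- \frac{589}{7} - 48\right)^{2} = \left(- \frac{925}{7}\right)^{2} = \frac{855625}{49}$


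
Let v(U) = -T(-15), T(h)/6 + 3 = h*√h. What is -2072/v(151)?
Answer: -259/846 + 1295*I*√15/846 ≈ -0.30615 + 5.9285*I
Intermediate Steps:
T(h) = -18 + 6*h^(3/2) (T(h) = -18 + 6*(h*√h) = -18 + 6*h^(3/2))
v(U) = 18 + 90*I*√15 (v(U) = -(-18 + 6*(-15)^(3/2)) = -(-18 + 6*(-15*I*√15)) = -(-18 - 90*I*√15) = 18 + 90*I*√15)
-2072/v(151) = -2072/(18 + 90*I*√15)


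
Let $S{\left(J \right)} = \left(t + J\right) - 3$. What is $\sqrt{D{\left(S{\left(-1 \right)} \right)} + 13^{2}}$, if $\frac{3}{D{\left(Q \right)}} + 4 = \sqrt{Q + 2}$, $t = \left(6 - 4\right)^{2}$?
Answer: $\sqrt{169 - \frac{3}{4 - \sqrt{2}}} \approx 12.955$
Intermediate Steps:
$t = 4$ ($t = 2^{2} = 4$)
$S{\left(J \right)} = 1 + J$ ($S{\left(J \right)} = \left(4 + J\right) - 3 = 1 + J$)
$D{\left(Q \right)} = \frac{3}{-4 + \sqrt{2 + Q}}$ ($D{\left(Q \right)} = \frac{3}{-4 + \sqrt{Q + 2}} = \frac{3}{-4 + \sqrt{2 + Q}}$)
$\sqrt{D{\left(S{\left(-1 \right)} \right)} + 13^{2}} = \sqrt{\frac{3}{-4 + \sqrt{2 + \left(1 - 1\right)}} + 13^{2}} = \sqrt{\frac{3}{-4 + \sqrt{2 + 0}} + 169} = \sqrt{\frac{3}{-4 + \sqrt{2}} + 169} = \sqrt{169 + \frac{3}{-4 + \sqrt{2}}}$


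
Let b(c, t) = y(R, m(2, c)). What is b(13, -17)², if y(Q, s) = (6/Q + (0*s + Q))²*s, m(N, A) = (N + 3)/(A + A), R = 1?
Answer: 60025/676 ≈ 88.794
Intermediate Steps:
m(N, A) = (3 + N)/(2*A) (m(N, A) = (3 + N)/((2*A)) = (3 + N)*(1/(2*A)) = (3 + N)/(2*A))
y(Q, s) = s*(Q + 6/Q)² (y(Q, s) = (6/Q + (0 + Q))²*s = (6/Q + Q)²*s = (Q + 6/Q)²*s = s*(Q + 6/Q)²)
b(c, t) = 245/(2*c) (b(c, t) = ((3 + 2)/(2*c))*(6 + 1²)²/1² = ((½)*5/c)*1*(6 + 1)² = (5/(2*c))*1*7² = (5/(2*c))*1*49 = 245/(2*c))
b(13, -17)² = ((245/2)/13)² = ((245/2)*(1/13))² = (245/26)² = 60025/676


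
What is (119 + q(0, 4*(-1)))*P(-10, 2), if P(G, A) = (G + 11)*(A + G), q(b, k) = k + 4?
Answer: -952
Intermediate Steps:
q(b, k) = 4 + k
P(G, A) = (11 + G)*(A + G)
(119 + q(0, 4*(-1)))*P(-10, 2) = (119 + (4 + 4*(-1)))*((-10)² + 11*2 + 11*(-10) + 2*(-10)) = (119 + (4 - 4))*(100 + 22 - 110 - 20) = (119 + 0)*(-8) = 119*(-8) = -952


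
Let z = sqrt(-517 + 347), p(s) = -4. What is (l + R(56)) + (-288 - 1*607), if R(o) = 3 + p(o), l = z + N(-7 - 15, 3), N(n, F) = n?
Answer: -918 + I*sqrt(170) ≈ -918.0 + 13.038*I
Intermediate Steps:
z = I*sqrt(170) (z = sqrt(-170) = I*sqrt(170) ≈ 13.038*I)
l = -22 + I*sqrt(170) (l = I*sqrt(170) + (-7 - 15) = I*sqrt(170) - 22 = -22 + I*sqrt(170) ≈ -22.0 + 13.038*I)
R(o) = -1 (R(o) = 3 - 4 = -1)
(l + R(56)) + (-288 - 1*607) = ((-22 + I*sqrt(170)) - 1) + (-288 - 1*607) = (-23 + I*sqrt(170)) + (-288 - 607) = (-23 + I*sqrt(170)) - 895 = -918 + I*sqrt(170)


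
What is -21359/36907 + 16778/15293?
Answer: 22506343/43416827 ≈ 0.51838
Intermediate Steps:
-21359/36907 + 16778/15293 = -21359*1/36907 + 16778*(1/15293) = -1643/2839 + 16778/15293 = 22506343/43416827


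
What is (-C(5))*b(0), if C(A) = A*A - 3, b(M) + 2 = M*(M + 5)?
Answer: 44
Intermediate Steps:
b(M) = -2 + M*(5 + M) (b(M) = -2 + M*(M + 5) = -2 + M*(5 + M))
C(A) = -3 + A² (C(A) = A² - 3 = -3 + A²)
(-C(5))*b(0) = (-(-3 + 5²))*(-2 + 0² + 5*0) = (-(-3 + 25))*(-2 + 0 + 0) = -1*22*(-2) = -22*(-2) = 44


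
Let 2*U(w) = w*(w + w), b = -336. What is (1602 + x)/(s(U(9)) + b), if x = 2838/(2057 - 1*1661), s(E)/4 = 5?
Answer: -9655/1896 ≈ -5.0923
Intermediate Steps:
U(w) = w² (U(w) = (w*(w + w))/2 = (w*(2*w))/2 = (2*w²)/2 = w²)
s(E) = 20 (s(E) = 4*5 = 20)
x = 43/6 (x = 2838/(2057 - 1661) = 2838/396 = 2838*(1/396) = 43/6 ≈ 7.1667)
(1602 + x)/(s(U(9)) + b) = (1602 + 43/6)/(20 - 336) = (9655/6)/(-316) = (9655/6)*(-1/316) = -9655/1896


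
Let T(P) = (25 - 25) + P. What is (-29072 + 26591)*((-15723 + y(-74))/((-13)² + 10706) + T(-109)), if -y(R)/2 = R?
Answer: 39727426/145 ≈ 2.7398e+5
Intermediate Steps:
T(P) = P (T(P) = 0 + P = P)
y(R) = -2*R
(-29072 + 26591)*((-15723 + y(-74))/((-13)² + 10706) + T(-109)) = (-29072 + 26591)*((-15723 - 2*(-74))/((-13)² + 10706) - 109) = -2481*((-15723 + 148)/(169 + 10706) - 109) = -2481*(-15575/10875 - 109) = -2481*(-15575*1/10875 - 109) = -2481*(-623/435 - 109) = -2481*(-48038/435) = 39727426/145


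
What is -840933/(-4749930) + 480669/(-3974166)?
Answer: 1400612743/24969590355 ≈ 0.056093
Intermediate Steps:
-840933/(-4749930) + 480669/(-3974166) = -840933*(-1/4749930) + 480669*(-1/3974166) = 93437/527770 - 22889/189246 = 1400612743/24969590355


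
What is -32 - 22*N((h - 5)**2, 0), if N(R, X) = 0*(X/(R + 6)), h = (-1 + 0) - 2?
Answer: -32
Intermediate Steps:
h = -3 (h = -1 - 2 = -3)
N(R, X) = 0 (N(R, X) = 0*(X/(6 + R)) = 0)
-32 - 22*N((h - 5)**2, 0) = -32 - 22*0 = -32 + 0 = -32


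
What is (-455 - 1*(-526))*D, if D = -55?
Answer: -3905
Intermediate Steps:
(-455 - 1*(-526))*D = (-455 - 1*(-526))*(-55) = (-455 + 526)*(-55) = 71*(-55) = -3905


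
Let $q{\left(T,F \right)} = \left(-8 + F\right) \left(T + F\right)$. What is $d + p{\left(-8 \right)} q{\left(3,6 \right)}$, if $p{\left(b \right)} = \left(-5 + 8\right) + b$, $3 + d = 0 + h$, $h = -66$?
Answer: $21$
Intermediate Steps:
$q{\left(T,F \right)} = \left(-8 + F\right) \left(F + T\right)$
$d = -69$ ($d = -3 + \left(0 - 66\right) = -3 - 66 = -69$)
$p{\left(b \right)} = 3 + b$
$d + p{\left(-8 \right)} q{\left(3,6 \right)} = -69 + \left(3 - 8\right) \left(6^{2} - 48 - 24 + 6 \cdot 3\right) = -69 - 5 \left(36 - 48 - 24 + 18\right) = -69 - -90 = -69 + 90 = 21$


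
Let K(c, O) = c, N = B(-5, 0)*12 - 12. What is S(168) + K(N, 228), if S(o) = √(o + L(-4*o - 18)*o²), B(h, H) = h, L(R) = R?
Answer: -72 + 2*I*√4868598 ≈ -72.0 + 4413.0*I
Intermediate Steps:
N = -72 (N = -5*12 - 12 = -60 - 12 = -72)
S(o) = √(o + o²*(-18 - 4*o)) (S(o) = √(o + (-4*o - 18)*o²) = √(o + (-18 - 4*o)*o²) = √(o + o²*(-18 - 4*o)))
S(168) + K(N, 228) = √(168*(1 - 18*168 - 4*168²)) - 72 = √(168*(1 - 3024 - 4*28224)) - 72 = √(168*(1 - 3024 - 112896)) - 72 = √(168*(-115919)) - 72 = √(-19474392) - 72 = 2*I*√4868598 - 72 = -72 + 2*I*√4868598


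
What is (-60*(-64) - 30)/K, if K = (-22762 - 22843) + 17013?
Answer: -1905/14296 ≈ -0.13325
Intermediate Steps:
K = -28592 (K = -45605 + 17013 = -28592)
(-60*(-64) - 30)/K = (-60*(-64) - 30)/(-28592) = (3840 - 30)*(-1/28592) = 3810*(-1/28592) = -1905/14296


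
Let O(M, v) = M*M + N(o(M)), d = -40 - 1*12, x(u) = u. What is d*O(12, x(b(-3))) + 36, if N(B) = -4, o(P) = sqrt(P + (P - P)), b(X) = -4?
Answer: -7244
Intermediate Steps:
o(P) = sqrt(P) (o(P) = sqrt(P + 0) = sqrt(P))
d = -52 (d = -40 - 12 = -52)
O(M, v) = -4 + M**2 (O(M, v) = M*M - 4 = M**2 - 4 = -4 + M**2)
d*O(12, x(b(-3))) + 36 = -52*(-4 + 12**2) + 36 = -52*(-4 + 144) + 36 = -52*140 + 36 = -7280 + 36 = -7244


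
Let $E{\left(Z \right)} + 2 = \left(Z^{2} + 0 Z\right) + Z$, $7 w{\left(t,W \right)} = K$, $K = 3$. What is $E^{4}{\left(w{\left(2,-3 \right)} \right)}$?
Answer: $\frac{21381376}{5764801} \approx 3.709$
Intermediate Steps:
$w{\left(t,W \right)} = \frac{3}{7}$ ($w{\left(t,W \right)} = \frac{1}{7} \cdot 3 = \frac{3}{7}$)
$E{\left(Z \right)} = -2 + Z + Z^{2}$ ($E{\left(Z \right)} = -2 + \left(\left(Z^{2} + 0 Z\right) + Z\right) = -2 + \left(\left(Z^{2} + 0\right) + Z\right) = -2 + \left(Z^{2} + Z\right) = -2 + \left(Z + Z^{2}\right) = -2 + Z + Z^{2}$)
$E^{4}{\left(w{\left(2,-3 \right)} \right)} = \left(-2 + \frac{3}{7} + \left(\frac{3}{7}\right)^{2}\right)^{4} = \left(-2 + \frac{3}{7} + \frac{9}{49}\right)^{4} = \left(- \frac{68}{49}\right)^{4} = \frac{21381376}{5764801}$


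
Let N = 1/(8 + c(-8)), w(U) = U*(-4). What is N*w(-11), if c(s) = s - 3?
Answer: -44/3 ≈ -14.667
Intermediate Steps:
c(s) = -3 + s
w(U) = -4*U
N = -⅓ (N = 1/(8 + (-3 - 8)) = 1/(8 - 11) = 1/(-3) = -⅓ ≈ -0.33333)
N*w(-11) = -(-4)*(-11)/3 = -⅓*44 = -44/3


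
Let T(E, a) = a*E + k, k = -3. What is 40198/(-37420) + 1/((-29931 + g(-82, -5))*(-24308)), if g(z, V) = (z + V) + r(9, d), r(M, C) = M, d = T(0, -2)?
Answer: -7330695919859/6824086812060 ≈ -1.0742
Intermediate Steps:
T(E, a) = -3 + E*a (T(E, a) = a*E - 3 = E*a - 3 = -3 + E*a)
d = -3 (d = -3 + 0*(-2) = -3 + 0 = -3)
g(z, V) = 9 + V + z (g(z, V) = (z + V) + 9 = (V + z) + 9 = 9 + V + z)
40198/(-37420) + 1/((-29931 + g(-82, -5))*(-24308)) = 40198/(-37420) + 1/(-29931 + (9 - 5 - 82)*(-24308)) = 40198*(-1/37420) - 1/24308/(-29931 - 78) = -20099/18710 - 1/24308/(-30009) = -20099/18710 - 1/30009*(-1/24308) = -20099/18710 + 1/729458772 = -7330695919859/6824086812060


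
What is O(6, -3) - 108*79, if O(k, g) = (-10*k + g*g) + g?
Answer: -8586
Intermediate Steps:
O(k, g) = g + g**2 - 10*k (O(k, g) = (-10*k + g**2) + g = (g**2 - 10*k) + g = g + g**2 - 10*k)
O(6, -3) - 108*79 = (-3 + (-3)**2 - 10*6) - 108*79 = (-3 + 9 - 60) - 8532 = -54 - 8532 = -8586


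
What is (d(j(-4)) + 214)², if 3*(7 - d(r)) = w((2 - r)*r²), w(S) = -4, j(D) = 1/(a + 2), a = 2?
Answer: 444889/9 ≈ 49432.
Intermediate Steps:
j(D) = ¼ (j(D) = 1/(2 + 2) = 1/4 = ¼)
d(r) = 25/3 (d(r) = 7 - ⅓*(-4) = 7 + 4/3 = 25/3)
(d(j(-4)) + 214)² = (25/3 + 214)² = (667/3)² = 444889/9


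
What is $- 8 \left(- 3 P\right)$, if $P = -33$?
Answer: $-792$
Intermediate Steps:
$- 8 \left(- 3 P\right) = - 8 \left(\left(-3\right) \left(-33\right)\right) = \left(-8\right) 99 = -792$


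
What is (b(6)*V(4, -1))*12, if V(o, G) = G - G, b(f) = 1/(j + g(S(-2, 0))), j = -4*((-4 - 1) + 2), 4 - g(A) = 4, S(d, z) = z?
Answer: 0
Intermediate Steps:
g(A) = 0 (g(A) = 4 - 1*4 = 4 - 4 = 0)
j = 12 (j = -4*(-5 + 2) = -4*(-3) = 12)
b(f) = 1/12 (b(f) = 1/(12 + 0) = 1/12)
V(o, G) = 0
(b(6)*V(4, -1))*12 = ((1/12)*0)*12 = 0*12 = 0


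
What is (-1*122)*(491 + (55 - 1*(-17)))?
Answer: -68686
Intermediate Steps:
(-1*122)*(491 + (55 - 1*(-17))) = -122*(491 + (55 + 17)) = -122*(491 + 72) = -122*563 = -68686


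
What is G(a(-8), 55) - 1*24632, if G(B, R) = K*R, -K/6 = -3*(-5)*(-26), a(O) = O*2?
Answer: 104068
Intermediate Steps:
a(O) = 2*O
K = 2340 (K = -6*(-3*(-5))*(-26) = -90*(-26) = -6*(-390) = 2340)
G(B, R) = 2340*R
G(a(-8), 55) - 1*24632 = 2340*55 - 1*24632 = 128700 - 24632 = 104068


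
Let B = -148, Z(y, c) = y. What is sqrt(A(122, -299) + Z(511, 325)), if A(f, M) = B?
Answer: 11*sqrt(3) ≈ 19.053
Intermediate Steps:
A(f, M) = -148
sqrt(A(122, -299) + Z(511, 325)) = sqrt(-148 + 511) = sqrt(363) = 11*sqrt(3)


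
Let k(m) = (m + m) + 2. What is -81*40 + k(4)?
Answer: -3230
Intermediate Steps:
k(m) = 2 + 2*m (k(m) = 2*m + 2 = 2 + 2*m)
-81*40 + k(4) = -81*40 + (2 + 2*4) = -3240 + (2 + 8) = -3240 + 10 = -3230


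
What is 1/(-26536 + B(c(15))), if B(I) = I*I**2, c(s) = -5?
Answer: -1/26661 ≈ -3.7508e-5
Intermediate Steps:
B(I) = I**3
1/(-26536 + B(c(15))) = 1/(-26536 + (-5)**3) = 1/(-26536 - 125) = 1/(-26661) = -1/26661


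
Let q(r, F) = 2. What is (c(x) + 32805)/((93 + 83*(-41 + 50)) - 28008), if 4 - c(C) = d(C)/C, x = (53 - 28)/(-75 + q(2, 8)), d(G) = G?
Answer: -1367/1132 ≈ -1.2076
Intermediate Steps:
x = -25/73 (x = (53 - 28)/(-75 + 2) = 25/(-73) = 25*(-1/73) = -25/73 ≈ -0.34247)
c(C) = 3 (c(C) = 4 - C/C = 4 - 1*1 = 4 - 1 = 3)
(c(x) + 32805)/((93 + 83*(-41 + 50)) - 28008) = (3 + 32805)/((93 + 83*(-41 + 50)) - 28008) = 32808/((93 + 83*9) - 28008) = 32808/((93 + 747) - 28008) = 32808/(840 - 28008) = 32808/(-27168) = 32808*(-1/27168) = -1367/1132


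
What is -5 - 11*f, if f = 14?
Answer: -159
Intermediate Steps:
-5 - 11*f = -5 - 11*14 = -5 - 154 = -159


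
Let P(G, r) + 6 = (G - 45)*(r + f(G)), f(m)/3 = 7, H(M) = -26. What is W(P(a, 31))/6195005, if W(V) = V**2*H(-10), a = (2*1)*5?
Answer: -86691176/6195005 ≈ -13.994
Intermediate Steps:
f(m) = 21 (f(m) = 3*7 = 21)
a = 10 (a = 2*5 = 10)
P(G, r) = -6 + (-45 + G)*(21 + r) (P(G, r) = -6 + (G - 45)*(r + 21) = -6 + (-45 + G)*(21 + r))
W(V) = -26*V**2 (W(V) = V**2*(-26) = -26*V**2)
W(P(a, 31))/6195005 = -26*(-951 - 45*31 + 21*10 + 10*31)**2/6195005 = -26*(-951 - 1395 + 210 + 310)**2*(1/6195005) = -26*(-1826)**2*(1/6195005) = -26*3334276*(1/6195005) = -86691176*1/6195005 = -86691176/6195005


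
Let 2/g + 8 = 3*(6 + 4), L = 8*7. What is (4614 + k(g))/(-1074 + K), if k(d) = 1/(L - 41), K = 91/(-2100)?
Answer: -1384220/322213 ≈ -4.2960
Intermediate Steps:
L = 56
K = -13/300 (K = 91*(-1/2100) = -13/300 ≈ -0.043333)
g = 1/11 (g = 2/(-8 + 3*(6 + 4)) = 2/(-8 + 3*10) = 2/(-8 + 30) = 2/22 = 2*(1/22) = 1/11 ≈ 0.090909)
k(d) = 1/15 (k(d) = 1/(56 - 41) = 1/15)
(4614 + k(g))/(-1074 + K) = (4614 + 1/15)/(-1074 - 13/300) = 69211/(15*(-322213/300)) = (69211/15)*(-300/322213) = -1384220/322213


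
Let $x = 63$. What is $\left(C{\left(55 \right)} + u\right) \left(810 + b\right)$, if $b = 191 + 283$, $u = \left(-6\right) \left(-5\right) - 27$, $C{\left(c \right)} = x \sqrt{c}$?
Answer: $3852 + 80892 \sqrt{55} \approx 6.0376 \cdot 10^{5}$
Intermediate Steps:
$C{\left(c \right)} = 63 \sqrt{c}$
$u = 3$ ($u = 30 - 27 = 3$)
$b = 474$
$\left(C{\left(55 \right)} + u\right) \left(810 + b\right) = \left(63 \sqrt{55} + 3\right) \left(810 + 474\right) = \left(3 + 63 \sqrt{55}\right) 1284 = 3852 + 80892 \sqrt{55}$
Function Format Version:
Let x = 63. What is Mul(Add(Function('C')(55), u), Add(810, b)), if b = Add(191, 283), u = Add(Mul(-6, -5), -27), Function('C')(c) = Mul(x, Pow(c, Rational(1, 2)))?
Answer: Add(3852, Mul(80892, Pow(55, Rational(1, 2)))) ≈ 6.0376e+5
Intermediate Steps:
Function('C')(c) = Mul(63, Pow(c, Rational(1, 2)))
u = 3 (u = Add(30, -27) = 3)
b = 474
Mul(Add(Function('C')(55), u), Add(810, b)) = Mul(Add(Mul(63, Pow(55, Rational(1, 2))), 3), Add(810, 474)) = Mul(Add(3, Mul(63, Pow(55, Rational(1, 2)))), 1284) = Add(3852, Mul(80892, Pow(55, Rational(1, 2))))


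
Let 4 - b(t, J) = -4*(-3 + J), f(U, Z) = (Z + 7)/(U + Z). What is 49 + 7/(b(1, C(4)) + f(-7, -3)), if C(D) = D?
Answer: 1897/38 ≈ 49.921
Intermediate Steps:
f(U, Z) = (7 + Z)/(U + Z)
b(t, J) = -8 + 4*J (b(t, J) = 4 - (-4)*(-3 + J) = 4 - (12 - 4*J) = 4 + (-12 + 4*J) = -8 + 4*J)
49 + 7/(b(1, C(4)) + f(-7, -3)) = 49 + 7/((-8 + 4*4) + (7 - 3)/(-7 - 3)) = 49 + 7/((-8 + 16) + 4/(-10)) = 49 + 7/(8 - ⅒*4) = 49 + 7/(8 - ⅖) = 49 + 7/(38/5) = 49 + 7*(5/38) = 49 + 35/38 = 1897/38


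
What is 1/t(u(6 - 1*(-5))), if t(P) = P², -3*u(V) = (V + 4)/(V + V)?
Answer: 484/25 ≈ 19.360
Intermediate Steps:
u(V) = -(4 + V)/(6*V) (u(V) = -(V + 4)/(3*(V + V)) = -(4 + V)/(3*(2*V)) = -(4 + V)*1/(2*V)/3 = -(4 + V)/(6*V))
1/t(u(6 - 1*(-5))) = 1/(((-4 - (6 - 1*(-5)))/(6*(6 - 1*(-5))))²) = 1/(((-4 - (6 + 5))/(6*(6 + 5)))²) = 1/(((⅙)*(-4 - 1*11)/11)²) = 1/(((⅙)*(1/11)*(-4 - 11))²) = 1/(((⅙)*(1/11)*(-15))²) = 1/((-5/22)²) = 1/(25/484) = 484/25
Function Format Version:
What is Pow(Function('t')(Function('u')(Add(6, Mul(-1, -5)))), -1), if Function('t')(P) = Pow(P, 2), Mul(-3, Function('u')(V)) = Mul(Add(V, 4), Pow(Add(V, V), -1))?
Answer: Rational(484, 25) ≈ 19.360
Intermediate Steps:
Function('u')(V) = Mul(Rational(-1, 6), Pow(V, -1), Add(4, V)) (Function('u')(V) = Mul(Rational(-1, 3), Mul(Add(V, 4), Pow(Add(V, V), -1))) = Mul(Rational(-1, 3), Mul(Add(4, V), Pow(Mul(2, V), -1))) = Mul(Rational(-1, 3), Mul(Add(4, V), Mul(Rational(1, 2), Pow(V, -1)))) = Mul(Rational(-1, 3), Mul(Rational(1, 2), Pow(V, -1), Add(4, V))) = Mul(Rational(-1, 6), Pow(V, -1), Add(4, V)))
Pow(Function('t')(Function('u')(Add(6, Mul(-1, -5)))), -1) = Pow(Pow(Mul(Rational(1, 6), Pow(Add(6, Mul(-1, -5)), -1), Add(-4, Mul(-1, Add(6, Mul(-1, -5))))), 2), -1) = Pow(Pow(Mul(Rational(1, 6), Pow(Add(6, 5), -1), Add(-4, Mul(-1, Add(6, 5)))), 2), -1) = Pow(Pow(Mul(Rational(1, 6), Pow(11, -1), Add(-4, Mul(-1, 11))), 2), -1) = Pow(Pow(Mul(Rational(1, 6), Rational(1, 11), Add(-4, -11)), 2), -1) = Pow(Pow(Mul(Rational(1, 6), Rational(1, 11), -15), 2), -1) = Pow(Pow(Rational(-5, 22), 2), -1) = Pow(Rational(25, 484), -1) = Rational(484, 25)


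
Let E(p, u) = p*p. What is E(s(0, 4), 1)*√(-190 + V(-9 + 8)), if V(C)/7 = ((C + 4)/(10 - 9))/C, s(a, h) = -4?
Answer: 16*I*√211 ≈ 232.41*I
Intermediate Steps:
E(p, u) = p²
V(C) = 7*(4 + C)/C (V(C) = 7*(((C + 4)/(10 - 9))/C) = 7*(((4 + C)/1)/C) = 7*(((4 + C)*1)/C) = 7*((4 + C)/C) = 7*(4 + C)/C)
E(s(0, 4), 1)*√(-190 + V(-9 + 8)) = (-4)²*√(-190 + (7 + 28/(-9 + 8))) = 16*√(-190 + (7 + 28/(-1))) = 16*√(-190 + (7 + 28*(-1))) = 16*√(-190 + (7 - 28)) = 16*√(-190 - 21) = 16*√(-211) = 16*(I*√211) = 16*I*√211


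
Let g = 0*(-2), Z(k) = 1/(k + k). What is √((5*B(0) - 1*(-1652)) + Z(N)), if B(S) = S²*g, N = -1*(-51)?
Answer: √17187510/102 ≈ 40.645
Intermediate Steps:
N = 51
Z(k) = 1/(2*k)
g = 0
B(S) = 0 (B(S) = S²*0 = 0)
√((5*B(0) - 1*(-1652)) + Z(N)) = √((5*0 - 1*(-1652)) + (½)/51) = √((0 + 1652) + (½)*(1/51)) = √(1652 + 1/102) = √(168505/102) = √17187510/102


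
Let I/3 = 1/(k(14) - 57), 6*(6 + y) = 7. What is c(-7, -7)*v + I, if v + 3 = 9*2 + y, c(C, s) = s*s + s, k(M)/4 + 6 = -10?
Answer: 51664/121 ≈ 426.98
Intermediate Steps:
k(M) = -64 (k(M) = -24 + 4*(-10) = -24 - 40 = -64)
c(C, s) = s + s² (c(C, s) = s² + s = s + s²)
y = -29/6 (y = -6 + (⅙)*7 = -6 + 7/6 = -29/6 ≈ -4.8333)
I = -3/121 (I = 3/(-64 - 57) = 3/(-121) = 3*(-1/121) = -3/121 ≈ -0.024793)
v = 61/6 (v = -3 + (9*2 - 29/6) = -3 + (18 - 29/6) = -3 + 79/6 = 61/6 ≈ 10.167)
c(-7, -7)*v + I = -7*(1 - 7)*(61/6) - 3/121 = -7*(-6)*(61/6) - 3/121 = 42*(61/6) - 3/121 = 427 - 3/121 = 51664/121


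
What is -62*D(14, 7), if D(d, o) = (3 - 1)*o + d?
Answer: -1736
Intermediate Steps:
D(d, o) = d + 2*o (D(d, o) = 2*o + d = d + 2*o)
-62*D(14, 7) = -62*(14 + 2*7) = -62*(14 + 14) = -62*28 = -1736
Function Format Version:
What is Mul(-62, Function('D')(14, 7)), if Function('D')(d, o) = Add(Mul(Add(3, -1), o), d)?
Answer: -1736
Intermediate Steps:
Function('D')(d, o) = Add(d, Mul(2, o)) (Function('D')(d, o) = Add(Mul(2, o), d) = Add(d, Mul(2, o)))
Mul(-62, Function('D')(14, 7)) = Mul(-62, Add(14, Mul(2, 7))) = Mul(-62, Add(14, 14)) = Mul(-62, 28) = -1736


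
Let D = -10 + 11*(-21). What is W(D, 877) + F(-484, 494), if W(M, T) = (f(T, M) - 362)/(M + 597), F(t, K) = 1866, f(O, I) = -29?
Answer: 663905/356 ≈ 1864.9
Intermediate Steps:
D = -241 (D = -10 - 231 = -241)
W(M, T) = -391/(597 + M) (W(M, T) = (-29 - 362)/(M + 597) = -391/(597 + M))
W(D, 877) + F(-484, 494) = -391/(597 - 241) + 1866 = -391/356 + 1866 = 663905/356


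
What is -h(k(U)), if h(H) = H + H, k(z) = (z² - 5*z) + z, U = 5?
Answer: -10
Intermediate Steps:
k(z) = z² - 4*z
h(H) = 2*H
-h(k(U)) = -2*5*(-4 + 5) = -2*5*1 = -2*5 = -1*10 = -10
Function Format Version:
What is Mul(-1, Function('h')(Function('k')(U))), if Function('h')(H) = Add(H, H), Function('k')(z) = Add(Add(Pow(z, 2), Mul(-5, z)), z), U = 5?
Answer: -10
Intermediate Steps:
Function('k')(z) = Add(Pow(z, 2), Mul(-4, z))
Function('h')(H) = Mul(2, H)
Mul(-1, Function('h')(Function('k')(U))) = Mul(-1, Mul(2, Mul(5, Add(-4, 5)))) = Mul(-1, Mul(2, Mul(5, 1))) = Mul(-1, Mul(2, 5)) = Mul(-1, 10) = -10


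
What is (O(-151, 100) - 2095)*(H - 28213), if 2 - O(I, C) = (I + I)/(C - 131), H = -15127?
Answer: 2825117900/31 ≈ 9.1133e+7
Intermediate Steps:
O(I, C) = 2 - 2*I/(-131 + C) (O(I, C) = 2 - (I + I)/(C - 131) = 2 - 2*I/(-131 + C))
(O(-151, 100) - 2095)*(H - 28213) = (2*(-131 + 100 - 1*(-151))/(-131 + 100) - 2095)*(-15127 - 28213) = (2*(-131 + 100 + 151)/(-31) - 2095)*(-43340) = (2*(-1/31)*120 - 2095)*(-43340) = (-240/31 - 2095)*(-43340) = -65185/31*(-43340) = 2825117900/31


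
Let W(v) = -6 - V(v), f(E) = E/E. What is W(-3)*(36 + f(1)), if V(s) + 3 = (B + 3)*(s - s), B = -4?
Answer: -111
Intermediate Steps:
V(s) = -3 (V(s) = -3 + (-4 + 3)*(s - s) = -3 - 1*0 = -3 + 0 = -3)
f(E) = 1
W(v) = -3 (W(v) = -6 - 1*(-3) = -6 + 3 = -3)
W(-3)*(36 + f(1)) = -3*(36 + 1) = -3*37 = -111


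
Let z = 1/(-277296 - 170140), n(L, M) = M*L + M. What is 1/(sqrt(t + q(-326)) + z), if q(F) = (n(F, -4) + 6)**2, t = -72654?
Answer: 447436/326921321117234271 + 200198974096*sqrt(1632982)/326921321117234271 ≈ 0.00078254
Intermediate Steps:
n(L, M) = M + L*M (n(L, M) = L*M + M = M + L*M)
q(F) = (2 - 4*F)**2 (q(F) = (-4*(1 + F) + 6)**2 = ((-4 - 4*F) + 6)**2 = (2 - 4*F)**2)
z = -1/447436 (z = 1/(-447436) = -1/447436 ≈ -2.2350e-6)
1/(sqrt(t + q(-326)) + z) = 1/(sqrt(-72654 + 4*(-1 + 2*(-326))**2) - 1/447436) = 1/(sqrt(-72654 + 4*(-1 - 652)**2) - 1/447436) = 1/(sqrt(-72654 + 4*(-653)**2) - 1/447436) = 1/(sqrt(-72654 + 4*426409) - 1/447436) = 1/(sqrt(-72654 + 1705636) - 1/447436) = 1/(sqrt(1632982) - 1/447436) = 1/(-1/447436 + sqrt(1632982))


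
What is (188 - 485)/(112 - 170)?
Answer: 297/58 ≈ 5.1207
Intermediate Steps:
(188 - 485)/(112 - 170) = -297/(-58) = -297*(-1/58) = 297/58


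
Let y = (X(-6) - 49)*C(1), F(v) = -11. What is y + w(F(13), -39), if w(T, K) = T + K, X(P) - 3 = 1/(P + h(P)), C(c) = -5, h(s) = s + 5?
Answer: 1265/7 ≈ 180.71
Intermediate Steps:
h(s) = 5 + s
X(P) = 3 + 1/(5 + 2*P) (X(P) = 3 + 1/(P + (5 + P)) = 3 + 1/(5 + 2*P))
y = 1615/7 (y = (2*(8 + 3*(-6))/(5 + 2*(-6)) - 49)*(-5) = (2*(8 - 18)/(5 - 12) - 49)*(-5) = (2*(-10)/(-7) - 49)*(-5) = (2*(-1/7)*(-10) - 49)*(-5) = (20/7 - 49)*(-5) = -323/7*(-5) = 1615/7 ≈ 230.71)
w(T, K) = K + T
y + w(F(13), -39) = 1615/7 + (-39 - 11) = 1615/7 - 50 = 1265/7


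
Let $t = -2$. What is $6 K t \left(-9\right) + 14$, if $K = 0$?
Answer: $14$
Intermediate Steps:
$6 K t \left(-9\right) + 14 = 6 \cdot 0 \left(-2\right) \left(-9\right) + 14 = 0 \left(-2\right) \left(-9\right) + 14 = 0 \left(-9\right) + 14 = 0 + 14 = 14$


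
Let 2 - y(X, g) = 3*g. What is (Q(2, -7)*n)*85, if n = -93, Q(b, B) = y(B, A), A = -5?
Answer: -134385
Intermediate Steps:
y(X, g) = 2 - 3*g
Q(b, B) = 17 (Q(b, B) = 2 - 3*(-5) = 2 + 15 = 17)
(Q(2, -7)*n)*85 = (17*(-93))*85 = -1581*85 = -134385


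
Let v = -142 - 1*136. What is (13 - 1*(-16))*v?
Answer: -8062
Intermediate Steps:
v = -278 (v = -142 - 136 = -278)
(13 - 1*(-16))*v = (13 - 1*(-16))*(-278) = (13 + 16)*(-278) = 29*(-278) = -8062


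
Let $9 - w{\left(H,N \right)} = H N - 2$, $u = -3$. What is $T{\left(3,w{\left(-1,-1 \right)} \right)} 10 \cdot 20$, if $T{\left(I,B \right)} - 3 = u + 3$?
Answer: $600$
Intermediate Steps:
$w{\left(H,N \right)} = 11 - H N$ ($w{\left(H,N \right)} = 9 - \left(H N - 2\right) = 9 - \left(-2 + H N\right) = 11 - H N$)
$T{\left(I,B \right)} = 3$ ($T{\left(I,B \right)} = 3 + \left(-3 + 3\right) = 3 + 0 = 3$)
$T{\left(3,w{\left(-1,-1 \right)} \right)} 10 \cdot 20 = 3 \cdot 10 \cdot 20 = 30 \cdot 20 = 600$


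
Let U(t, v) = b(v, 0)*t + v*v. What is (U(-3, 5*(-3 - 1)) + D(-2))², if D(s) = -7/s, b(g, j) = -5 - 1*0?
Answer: 700569/4 ≈ 1.7514e+5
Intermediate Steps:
b(g, j) = -5 (b(g, j) = -5 + 0 = -5)
U(t, v) = v² - 5*t (U(t, v) = -5*t + v*v = -5*t + v² = v² - 5*t)
(U(-3, 5*(-3 - 1)) + D(-2))² = (((5*(-3 - 1))² - 5*(-3)) - 7/(-2))² = (((5*(-4))² + 15) - 7*(-½))² = (((-20)² + 15) + 7/2)² = ((400 + 15) + 7/2)² = (415 + 7/2)² = (837/2)² = 700569/4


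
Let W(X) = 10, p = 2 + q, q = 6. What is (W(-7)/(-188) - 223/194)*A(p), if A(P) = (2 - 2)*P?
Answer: 0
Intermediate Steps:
p = 8 (p = 2 + 6 = 8)
A(P) = 0 (A(P) = 0*P = 0)
(W(-7)/(-188) - 223/194)*A(p) = (10/(-188) - 223/194)*0 = (10*(-1/188) - 223*1/194)*0 = (-5/94 - 223/194)*0 = -5483/4559*0 = 0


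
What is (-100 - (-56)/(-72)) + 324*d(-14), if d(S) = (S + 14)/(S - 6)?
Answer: -907/9 ≈ -100.78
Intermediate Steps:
d(S) = (14 + S)/(-6 + S)
(-100 - (-56)/(-72)) + 324*d(-14) = (-100 - (-56)/(-72)) + 324*((14 - 14)/(-6 - 14)) = (-100 - (-56)*(-1)/72) + 324*(0/(-20)) = (-100 - 1*7/9) + 324*(-1/20*0) = (-100 - 7/9) + 324*0 = -907/9 + 0 = -907/9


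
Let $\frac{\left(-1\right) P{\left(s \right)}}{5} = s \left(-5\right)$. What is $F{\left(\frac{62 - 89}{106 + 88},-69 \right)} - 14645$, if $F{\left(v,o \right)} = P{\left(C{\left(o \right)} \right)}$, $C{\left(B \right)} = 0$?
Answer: $-14645$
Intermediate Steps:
$P{\left(s \right)} = 25 s$ ($P{\left(s \right)} = - 5 s \left(-5\right) = - 5 \left(- 5 s\right) = 25 s$)
$F{\left(v,o \right)} = 0$ ($F{\left(v,o \right)} = 25 \cdot 0 = 0$)
$F{\left(\frac{62 - 89}{106 + 88},-69 \right)} - 14645 = 0 - 14645 = -14645$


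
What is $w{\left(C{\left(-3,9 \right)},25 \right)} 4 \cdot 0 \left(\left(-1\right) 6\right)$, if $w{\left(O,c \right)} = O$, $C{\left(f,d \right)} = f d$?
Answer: $0$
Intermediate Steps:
$C{\left(f,d \right)} = d f$
$w{\left(C{\left(-3,9 \right)},25 \right)} 4 \cdot 0 \left(\left(-1\right) 6\right) = 9 \left(-3\right) 4 \cdot 0 \left(\left(-1\right) 6\right) = - 27 \cdot 0 \left(-6\right) = \left(-27\right) 0 = 0$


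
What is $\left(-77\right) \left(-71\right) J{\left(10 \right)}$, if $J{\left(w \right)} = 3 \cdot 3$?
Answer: $49203$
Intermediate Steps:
$J{\left(w \right)} = 9$
$\left(-77\right) \left(-71\right) J{\left(10 \right)} = \left(-77\right) \left(-71\right) 9 = 5467 \cdot 9 = 49203$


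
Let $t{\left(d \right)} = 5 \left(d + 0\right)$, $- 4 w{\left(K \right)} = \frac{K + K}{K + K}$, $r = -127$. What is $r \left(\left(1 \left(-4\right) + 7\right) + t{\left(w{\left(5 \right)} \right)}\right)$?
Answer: $- \frac{889}{4} \approx -222.25$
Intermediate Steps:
$w{\left(K \right)} = - \frac{1}{4}$ ($w{\left(K \right)} = - \frac{\left(K + K\right) \frac{1}{K + K}}{4} = - \frac{2 K \frac{1}{2 K}}{4} = \left(- \frac{1}{4}\right) 1 = - \frac{1}{4}$)
$t{\left(d \right)} = 5 d$
$r \left(\left(1 \left(-4\right) + 7\right) + t{\left(w{\left(5 \right)} \right)}\right) = - 127 \left(\left(1 \left(-4\right) + 7\right) + 5 \left(- \frac{1}{4}\right)\right) = - 127 \left(\left(-4 + 7\right) - \frac{5}{4}\right) = - 127 \left(3 - \frac{5}{4}\right) = \left(-127\right) \frac{7}{4} = - \frac{889}{4}$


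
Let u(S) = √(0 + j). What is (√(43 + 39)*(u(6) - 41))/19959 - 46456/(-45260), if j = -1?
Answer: 11614/11315 + √82*(-41 + I)/19959 ≈ 1.0078 + 0.0004537*I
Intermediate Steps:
u(S) = I (u(S) = √(0 - 1) = √(-1) = I)
(√(43 + 39)*(u(6) - 41))/19959 - 46456/(-45260) = (√(43 + 39)*(I - 41))/19959 - 46456/(-45260) = (√82*(-41 + I))*(1/19959) - 46456*(-1/45260) = √82*(-41 + I)/19959 + 11614/11315 = 11614/11315 + √82*(-41 + I)/19959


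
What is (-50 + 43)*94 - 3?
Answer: -661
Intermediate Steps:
(-50 + 43)*94 - 3 = -7*94 - 3 = -658 - 3 = -661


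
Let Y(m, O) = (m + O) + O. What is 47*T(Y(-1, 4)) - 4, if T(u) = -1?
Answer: -51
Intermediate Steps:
Y(m, O) = m + 2*O (Y(m, O) = (O + m) + O = m + 2*O)
47*T(Y(-1, 4)) - 4 = 47*(-1) - 4 = -47 - 4 = -51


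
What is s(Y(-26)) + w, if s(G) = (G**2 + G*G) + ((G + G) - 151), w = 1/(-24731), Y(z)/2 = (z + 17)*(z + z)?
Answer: 43376022402/24731 ≈ 1.7539e+6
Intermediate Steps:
Y(z) = 4*z*(17 + z) (Y(z) = 2*((z + 17)*(z + z)) = 2*((17 + z)*(2*z)) = 2*(2*z*(17 + z)) = 4*z*(17 + z))
w = -1/24731 ≈ -4.0435e-5
s(G) = -151 + 2*G + 2*G**2 (s(G) = (G**2 + G**2) + (2*G - 151) = 2*G**2 + (-151 + 2*G) = -151 + 2*G + 2*G**2)
s(Y(-26)) + w = (-151 + 2*(4*(-26)*(17 - 26)) + 2*(4*(-26)*(17 - 26))**2) - 1/24731 = (-151 + 2*(4*(-26)*(-9)) + 2*(4*(-26)*(-9))**2) - 1/24731 = (-151 + 2*936 + 2*936**2) - 1/24731 = (-151 + 1872 + 2*876096) - 1/24731 = (-151 + 1872 + 1752192) - 1/24731 = 1753913 - 1/24731 = 43376022402/24731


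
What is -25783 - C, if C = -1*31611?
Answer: 5828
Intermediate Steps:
C = -31611
-25783 - C = -25783 - 1*(-31611) = -25783 + 31611 = 5828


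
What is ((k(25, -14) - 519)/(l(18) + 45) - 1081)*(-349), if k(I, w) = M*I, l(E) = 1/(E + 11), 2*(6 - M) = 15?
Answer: 996691301/2612 ≈ 3.8158e+5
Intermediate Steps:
M = -3/2 (M = 6 - 1/2*15 = 6 - 15/2 = -3/2 ≈ -1.5000)
l(E) = 1/(11 + E)
k(I, w) = -3*I/2
((k(25, -14) - 519)/(l(18) + 45) - 1081)*(-349) = ((-3/2*25 - 519)/(1/(11 + 18) + 45) - 1081)*(-349) = ((-75/2 - 519)/(1/29 + 45) - 1081)*(-349) = (-1113/(2*(1/29 + 45)) - 1081)*(-349) = (-1113/(2*1306/29) - 1081)*(-349) = (-1113/2*29/1306 - 1081)*(-349) = (-32277/2612 - 1081)*(-349) = -2855849/2612*(-349) = 996691301/2612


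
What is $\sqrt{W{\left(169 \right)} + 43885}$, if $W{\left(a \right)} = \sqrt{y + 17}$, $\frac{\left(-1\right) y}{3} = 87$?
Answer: $\sqrt{43885 + 2 i \sqrt{61}} \approx 209.49 + 0.0373 i$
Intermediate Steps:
$y = -261$ ($y = \left(-3\right) 87 = -261$)
$W{\left(a \right)} = 2 i \sqrt{61}$ ($W{\left(a \right)} = \sqrt{-261 + 17} = \sqrt{-244} = 2 i \sqrt{61}$)
$\sqrt{W{\left(169 \right)} + 43885} = \sqrt{2 i \sqrt{61} + 43885} = \sqrt{43885 + 2 i \sqrt{61}}$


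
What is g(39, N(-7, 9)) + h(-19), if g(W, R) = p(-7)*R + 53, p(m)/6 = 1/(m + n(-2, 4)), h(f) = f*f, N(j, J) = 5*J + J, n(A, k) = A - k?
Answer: 5058/13 ≈ 389.08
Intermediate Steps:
N(j, J) = 6*J
h(f) = f**2
p(m) = 6/(-6 + m) (p(m) = 6/(m + (-2 - 1*4)) = 6/(m + (-2 - 4)) = 6/(m - 6) = 6/(-6 + m))
g(W, R) = 53 - 6*R/13 (g(W, R) = (6/(-6 - 7))*R + 53 = (6/(-13))*R + 53 = (6*(-1/13))*R + 53 = -6*R/13 + 53 = 53 - 6*R/13)
g(39, N(-7, 9)) + h(-19) = (53 - 36*9/13) + (-19)**2 = (53 - 6/13*54) + 361 = (53 - 324/13) + 361 = 365/13 + 361 = 5058/13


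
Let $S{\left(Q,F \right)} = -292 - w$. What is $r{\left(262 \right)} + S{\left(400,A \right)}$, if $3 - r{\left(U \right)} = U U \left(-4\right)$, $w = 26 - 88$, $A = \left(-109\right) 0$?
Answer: $274349$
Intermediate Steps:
$A = 0$
$w = -62$
$r{\left(U \right)} = 3 + 4 U^{2}$ ($r{\left(U \right)} = 3 - U U \left(-4\right) = 3 - U^{2} \left(-4\right) = 3 - - 4 U^{2} = 3 + 4 U^{2}$)
$S{\left(Q,F \right)} = -230$ ($S{\left(Q,F \right)} = -292 - -62 = -292 + 62 = -230$)
$r{\left(262 \right)} + S{\left(400,A \right)} = \left(3 + 4 \cdot 262^{2}\right) - 230 = \left(3 + 4 \cdot 68644\right) - 230 = \left(3 + 274576\right) - 230 = 274579 - 230 = 274349$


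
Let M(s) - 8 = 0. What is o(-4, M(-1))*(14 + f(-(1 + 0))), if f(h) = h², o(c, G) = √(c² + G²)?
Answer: 60*√5 ≈ 134.16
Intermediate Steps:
M(s) = 8 (M(s) = 8 + 0 = 8)
o(c, G) = √(G² + c²)
o(-4, M(-1))*(14 + f(-(1 + 0))) = √(8² + (-4)²)*(14 + (-(1 + 0))²) = √(64 + 16)*(14 + (-1*1)²) = √80*(14 + (-1)²) = (4*√5)*(14 + 1) = (4*√5)*15 = 60*√5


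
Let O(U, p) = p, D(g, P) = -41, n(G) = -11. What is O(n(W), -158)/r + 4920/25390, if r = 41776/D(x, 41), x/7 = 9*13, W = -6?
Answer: 18500717/53034632 ≈ 0.34884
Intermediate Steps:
x = 819 (x = 7*(9*13) = 7*117 = 819)
r = -41776/41 (r = 41776/(-41) = 41776*(-1/41) = -41776/41 ≈ -1018.9)
O(n(W), -158)/r + 4920/25390 = -158/(-41776/41) + 4920/25390 = -158*(-41/41776) + 4920*(1/25390) = 3239/20888 + 492/2539 = 18500717/53034632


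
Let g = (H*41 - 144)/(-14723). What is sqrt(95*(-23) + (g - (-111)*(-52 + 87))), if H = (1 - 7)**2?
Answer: 2*sqrt(92120957066)/14723 ≈ 41.230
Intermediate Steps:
H = 36 (H = (-6)**2 = 36)
g = -1332/14723 (g = (36*41 - 144)/(-14723) = (1476 - 144)*(-1/14723) = 1332*(-1/14723) = -1332/14723 ≈ -0.090471)
sqrt(95*(-23) + (g - (-111)*(-52 + 87))) = sqrt(95*(-23) + (-1332/14723 - (-111)*(-52 + 87))) = sqrt(-2185 + (-1332/14723 - (-111)*35)) = sqrt(-2185 + (-1332/14723 - 1*(-3885))) = sqrt(-2185 + (-1332/14723 + 3885)) = sqrt(-2185 + 57197523/14723) = sqrt(25027768/14723) = 2*sqrt(92120957066)/14723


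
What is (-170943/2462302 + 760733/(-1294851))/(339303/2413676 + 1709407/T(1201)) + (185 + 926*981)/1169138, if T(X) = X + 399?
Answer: 1493060615418669793965624482303/1922730846688554446897054771154 ≈ 0.77653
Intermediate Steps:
T(X) = 399 + X
(-170943/2462302 + 760733/(-1294851))/(339303/2413676 + 1709407/T(1201)) + (185 + 926*981)/1169138 = (-170943/2462302 + 760733/(-1294851))/(339303/2413676 + 1709407/(399 + 1201)) + (185 + 926*981)/1169138 = (-170943*1/2462302 + 760733*(-1/1294851))/(339303*(1/2413676) + 1709407/1600) + (185 + 908406)*(1/1169138) = (-170943/2462302 - 760733/1294851)/(339303/2413676 + 1709407*(1/1600)) + 908591*(1/1169138) = -2094500101859/(3188314207002*(339303/2413676 + 1709407/1600)) + 908591/1169138 = -2094500101859/(3188314207002*1031624383733/965470400) + 908591/1169138 = -2094500101859/3188314207002*965470400/1031624383733 + 908591/1169138 = -1011088925570924736800/1644571339472803421749233 + 908591/1169138 = 1493060615418669793965624482303/1922730846688554446897054771154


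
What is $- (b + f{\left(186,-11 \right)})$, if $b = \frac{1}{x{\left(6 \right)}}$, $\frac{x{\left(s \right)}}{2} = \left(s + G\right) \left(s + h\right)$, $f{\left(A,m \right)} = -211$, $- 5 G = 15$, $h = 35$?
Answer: $\frac{51905}{246} \approx 211.0$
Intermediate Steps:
$G = -3$ ($G = \left(- \frac{1}{5}\right) 15 = -3$)
$x{\left(s \right)} = 2 \left(-3 + s\right) \left(35 + s\right)$ ($x{\left(s \right)} = 2 \left(s - 3\right) \left(s + 35\right) = 2 \left(-3 + s\right) \left(35 + s\right)$)
$b = \frac{1}{246}$ ($b = \frac{1}{-210 + 2 \cdot 6^{2} + 64 \cdot 6} = \frac{1}{-210 + 2 \cdot 36 + 384} = \frac{1}{-210 + 72 + 384} = \frac{1}{246} \approx 0.004065$)
$- (b + f{\left(186,-11 \right)}) = - (\frac{1}{246} - 211) = \left(-1\right) \left(- \frac{51905}{246}\right) = \frac{51905}{246}$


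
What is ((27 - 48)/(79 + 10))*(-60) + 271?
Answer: 25379/89 ≈ 285.16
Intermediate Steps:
((27 - 48)/(79 + 10))*(-60) + 271 = -21/89*(-60) + 271 = 1260/89 + 271 = 25379/89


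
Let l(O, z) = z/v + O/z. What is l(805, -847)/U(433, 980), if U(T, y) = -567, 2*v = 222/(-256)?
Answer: -26223907/7615377 ≈ -3.4435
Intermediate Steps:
v = -111/256 (v = (222/(-256))/2 = (222*(-1/256))/2 = (½)*(-111/128) = -111/256 ≈ -0.43359)
l(O, z) = -256*z/111 + O/z (l(O, z) = z/(-111/256) + O/z = z*(-256/111) + O/z = -256*z/111 + O/z)
l(805, -847)/U(433, 980) = (-256/111*(-847) + 805/(-847))/(-567) = (216832/111 + 805*(-1/847))*(-1/567) = (216832/111 - 115/121)*(-1/567) = (26223907/13431)*(-1/567) = -26223907/7615377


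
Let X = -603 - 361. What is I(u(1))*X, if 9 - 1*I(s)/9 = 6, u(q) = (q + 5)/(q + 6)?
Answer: -26028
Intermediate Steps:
u(q) = (5 + q)/(6 + q)
I(s) = 27 (I(s) = 81 - 9*6 = 81 - 54 = 27)
X = -964
I(u(1))*X = 27*(-964) = -26028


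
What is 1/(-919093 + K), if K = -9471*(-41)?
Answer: -1/530782 ≈ -1.8840e-6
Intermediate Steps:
K = 388311
1/(-919093 + K) = 1/(-919093 + 388311) = 1/(-530782) = -1/530782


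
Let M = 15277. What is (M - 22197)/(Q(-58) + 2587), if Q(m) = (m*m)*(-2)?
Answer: 6920/4141 ≈ 1.6711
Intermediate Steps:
Q(m) = -2*m**2 (Q(m) = m**2*(-2) = -2*m**2)
(M - 22197)/(Q(-58) + 2587) = (15277 - 22197)/(-2*(-58)**2 + 2587) = -6920/(-2*3364 + 2587) = -6920/(-6728 + 2587) = -6920/(-4141) = -6920*(-1/4141) = 6920/4141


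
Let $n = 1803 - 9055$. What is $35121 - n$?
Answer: $42373$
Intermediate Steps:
$n = -7252$ ($n = 1803 - 9055 = -7252$)
$35121 - n = 35121 - -7252 = 35121 + 7252 = 42373$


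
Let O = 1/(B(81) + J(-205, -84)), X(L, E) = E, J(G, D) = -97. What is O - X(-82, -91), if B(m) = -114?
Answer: 19200/211 ≈ 90.995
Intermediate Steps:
O = -1/211 (O = 1/(-114 - 97) = 1/(-211) = -1/211 ≈ -0.0047393)
O - X(-82, -91) = -1/211 - 1*(-91) = -1/211 + 91 = 19200/211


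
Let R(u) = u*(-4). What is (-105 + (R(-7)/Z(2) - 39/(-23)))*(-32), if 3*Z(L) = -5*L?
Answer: 411072/115 ≈ 3574.5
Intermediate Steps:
R(u) = -4*u
Z(L) = -5*L/3 (Z(L) = (-5*L)/3 = -5*L/3)
(-105 + (R(-7)/Z(2) - 39/(-23)))*(-32) = (-105 + ((-4*(-7))/((-5/3*2)) - 39/(-23)))*(-32) = (-105 + (28/(-10/3) - 39*(-1/23)))*(-32) = (-105 + (28*(-3/10) + 39/23))*(-32) = (-105 + (-42/5 + 39/23))*(-32) = (-105 - 771/115)*(-32) = -12846/115*(-32) = 411072/115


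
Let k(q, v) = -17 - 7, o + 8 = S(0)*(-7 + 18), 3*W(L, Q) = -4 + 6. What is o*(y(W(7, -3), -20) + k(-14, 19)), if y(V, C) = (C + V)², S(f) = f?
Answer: -25184/9 ≈ -2798.2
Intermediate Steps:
W(L, Q) = ⅔ (W(L, Q) = (-4 + 6)/3 = (⅓)*2 = ⅔)
o = -8 (o = -8 + 0*(-7 + 18) = -8 + 0*11 = -8 + 0 = -8)
k(q, v) = -24
o*(y(W(7, -3), -20) + k(-14, 19)) = -8*((-20 + ⅔)² - 24) = -8*((-58/3)² - 24) = -8*(3364/9 - 24) = -8*3148/9 = -25184/9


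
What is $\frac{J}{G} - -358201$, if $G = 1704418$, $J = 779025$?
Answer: $\frac{610525011043}{1704418} \approx 3.582 \cdot 10^{5}$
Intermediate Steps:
$\frac{J}{G} - -358201 = \frac{779025}{1704418} - -358201 = 779025 \cdot \frac{1}{1704418} + 358201 = \frac{779025}{1704418} + 358201 = \frac{610525011043}{1704418}$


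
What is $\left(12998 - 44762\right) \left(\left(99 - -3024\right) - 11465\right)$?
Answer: $264975288$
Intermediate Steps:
$\left(12998 - 44762\right) \left(\left(99 - -3024\right) - 11465\right) = - 31764 \left(\left(99 + 3024\right) - 11465\right) = - 31764 \left(3123 - 11465\right) = \left(-31764\right) \left(-8342\right) = 264975288$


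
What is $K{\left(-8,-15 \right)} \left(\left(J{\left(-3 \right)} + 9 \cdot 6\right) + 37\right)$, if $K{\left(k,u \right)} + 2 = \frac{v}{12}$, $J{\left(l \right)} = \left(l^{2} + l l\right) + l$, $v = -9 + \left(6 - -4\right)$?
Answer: $- \frac{1219}{6} \approx -203.17$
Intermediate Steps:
$v = 1$ ($v = -9 + \left(6 + 4\right) = -9 + 10 = 1$)
$J{\left(l \right)} = l + 2 l^{2}$ ($J{\left(l \right)} = \left(l^{2} + l^{2}\right) + l = 2 l^{2} + l = l + 2 l^{2}$)
$K{\left(k,u \right)} = - \frac{23}{12}$ ($K{\left(k,u \right)} = -2 + 1 \cdot \frac{1}{12} = -2 + \frac{1}{12} = - \frac{23}{12}$)
$K{\left(-8,-15 \right)} \left(\left(J{\left(-3 \right)} + 9 \cdot 6\right) + 37\right) = - \frac{23 \left(\left(- 3 \left(1 + 2 \left(-3\right)\right) + 9 \cdot 6\right) + 37\right)}{12} = - \frac{23 \left(\left(- 3 \left(1 - 6\right) + 54\right) + 37\right)}{12} = - \frac{23 \left(\left(\left(-3\right) \left(-5\right) + 54\right) + 37\right)}{12} = - \frac{23 \left(\left(15 + 54\right) + 37\right)}{12} = - \frac{23 \left(69 + 37\right)}{12} = \left(- \frac{23}{12}\right) 106 = - \frac{1219}{6}$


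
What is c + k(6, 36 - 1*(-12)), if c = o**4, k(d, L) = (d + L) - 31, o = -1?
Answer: 24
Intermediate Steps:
k(d, L) = -31 + L + d (k(d, L) = (L + d) - 31 = -31 + L + d)
c = 1 (c = (-1)**4 = 1)
c + k(6, 36 - 1*(-12)) = 1 + (-31 + (36 - 1*(-12)) + 6) = 1 + (-31 + (36 + 12) + 6) = 1 + (-31 + 48 + 6) = 1 + 23 = 24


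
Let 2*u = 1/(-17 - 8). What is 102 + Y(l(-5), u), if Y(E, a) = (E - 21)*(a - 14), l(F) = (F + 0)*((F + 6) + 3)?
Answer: 33841/50 ≈ 676.82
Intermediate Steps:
l(F) = F*(9 + F) (l(F) = F*((6 + F) + 3) = F*(9 + F))
u = -1/50 (u = 1/(2*(-17 - 8)) = (½)/(-25) = (½)*(-1/25) = -1/50 ≈ -0.020000)
Y(E, a) = (-21 + E)*(-14 + a)
102 + Y(l(-5), u) = 102 + (294 - 21*(-1/50) - (-70)*(9 - 5) - 5*(9 - 5)*(-1/50)) = 102 + (294 + 21/50 - (-70)*4 - 5*4*(-1/50)) = 102 + (294 + 21/50 - 14*(-20) - 20*(-1/50)) = 102 + (294 + 21/50 + 280 + ⅖) = 102 + 28741/50 = 33841/50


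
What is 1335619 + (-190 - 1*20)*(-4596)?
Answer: 2300779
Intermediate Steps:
1335619 + (-190 - 1*20)*(-4596) = 1335619 + (-190 - 20)*(-4596) = 1335619 - 210*(-4596) = 1335619 + 965160 = 2300779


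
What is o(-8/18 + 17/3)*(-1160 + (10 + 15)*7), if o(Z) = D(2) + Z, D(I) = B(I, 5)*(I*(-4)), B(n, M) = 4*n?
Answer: 521065/9 ≈ 57896.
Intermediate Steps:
D(I) = -16*I² (D(I) = (4*I)*(I*(-4)) = (4*I)*(-4*I) = -16*I²)
o(Z) = -64 + Z (o(Z) = -16*2² + Z = -16*4 + Z = -64 + Z)
o(-8/18 + 17/3)*(-1160 + (10 + 15)*7) = (-64 + (-8/18 + 17/3))*(-1160 + (10 + 15)*7) = (-64 + (-8*1/18 + 17*(⅓)))*(-1160 + 25*7) = (-64 + (-4/9 + 17/3))*(-1160 + 175) = (-64 + 47/9)*(-985) = -529/9*(-985) = 521065/9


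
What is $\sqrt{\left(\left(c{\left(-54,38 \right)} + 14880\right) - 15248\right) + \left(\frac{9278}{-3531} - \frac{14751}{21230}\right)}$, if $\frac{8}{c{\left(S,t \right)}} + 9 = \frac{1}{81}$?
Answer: $\frac{i \sqrt{143147512843365660630}}{620149530} \approx 19.293 i$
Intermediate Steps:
$c{\left(S,t \right)} = - \frac{81}{91}$ ($c{\left(S,t \right)} = \frac{8}{-9 + \frac{1}{81}} = \frac{8}{- \frac{728}{81}} = 8 \left(- \frac{81}{728}\right) = - \frac{81}{91}$)
$\sqrt{\left(\left(c{\left(-54,38 \right)} + 14880\right) - 15248\right) + \left(\frac{9278}{-3531} - \frac{14751}{21230}\right)} = \sqrt{\left(\left(- \frac{81}{91} + 14880\right) - 15248\right) + \left(\frac{9278}{-3531} - \frac{14751}{21230}\right)} = \sqrt{\left(\frac{1353999}{91} - 15248\right) + \left(9278 \left(- \frac{1}{3531}\right) - \frac{1341}{1930}\right)} = \sqrt{- \frac{33569}{91} - \frac{22641611}{6814830}} = \sqrt{- \frac{230827414871}{620149530}} = \frac{i \sqrt{143147512843365660630}}{620149530}$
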